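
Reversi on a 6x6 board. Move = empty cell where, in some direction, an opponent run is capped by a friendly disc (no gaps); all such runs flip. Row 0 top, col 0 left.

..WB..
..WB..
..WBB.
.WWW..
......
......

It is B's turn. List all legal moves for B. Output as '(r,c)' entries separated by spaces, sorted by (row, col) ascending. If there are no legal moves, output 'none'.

(0,1): flips 2 -> legal
(1,1): flips 1 -> legal
(2,0): no bracket -> illegal
(2,1): flips 2 -> legal
(3,0): no bracket -> illegal
(3,4): no bracket -> illegal
(4,0): flips 2 -> legal
(4,1): flips 1 -> legal
(4,2): flips 1 -> legal
(4,3): flips 1 -> legal
(4,4): no bracket -> illegal

Answer: (0,1) (1,1) (2,1) (4,0) (4,1) (4,2) (4,3)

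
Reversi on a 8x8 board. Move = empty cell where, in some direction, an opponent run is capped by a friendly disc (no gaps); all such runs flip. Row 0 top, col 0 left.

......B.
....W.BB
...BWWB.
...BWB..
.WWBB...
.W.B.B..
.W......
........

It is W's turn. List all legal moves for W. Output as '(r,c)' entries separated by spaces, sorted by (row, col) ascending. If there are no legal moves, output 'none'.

(0,5): no bracket -> illegal
(0,7): flips 1 -> legal
(1,2): flips 1 -> legal
(1,3): no bracket -> illegal
(1,5): no bracket -> illegal
(2,2): flips 1 -> legal
(2,7): flips 1 -> legal
(3,2): flips 2 -> legal
(3,6): flips 1 -> legal
(3,7): no bracket -> illegal
(4,5): flips 3 -> legal
(4,6): flips 1 -> legal
(5,2): flips 1 -> legal
(5,4): flips 1 -> legal
(5,6): no bracket -> illegal
(6,2): no bracket -> illegal
(6,3): no bracket -> illegal
(6,4): flips 1 -> legal
(6,5): no bracket -> illegal
(6,6): no bracket -> illegal

Answer: (0,7) (1,2) (2,2) (2,7) (3,2) (3,6) (4,5) (4,6) (5,2) (5,4) (6,4)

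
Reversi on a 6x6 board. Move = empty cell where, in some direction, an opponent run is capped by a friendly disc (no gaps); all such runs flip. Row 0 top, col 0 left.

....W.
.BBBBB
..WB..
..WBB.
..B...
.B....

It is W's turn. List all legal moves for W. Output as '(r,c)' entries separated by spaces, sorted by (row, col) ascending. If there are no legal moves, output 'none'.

Answer: (0,0) (0,2) (0,5) (2,4) (3,5) (4,4) (5,2)

Derivation:
(0,0): flips 1 -> legal
(0,1): no bracket -> illegal
(0,2): flips 1 -> legal
(0,3): no bracket -> illegal
(0,5): flips 2 -> legal
(1,0): no bracket -> illegal
(2,0): no bracket -> illegal
(2,1): no bracket -> illegal
(2,4): flips 2 -> legal
(2,5): no bracket -> illegal
(3,1): no bracket -> illegal
(3,5): flips 2 -> legal
(4,0): no bracket -> illegal
(4,1): no bracket -> illegal
(4,3): no bracket -> illegal
(4,4): flips 1 -> legal
(4,5): no bracket -> illegal
(5,0): no bracket -> illegal
(5,2): flips 1 -> legal
(5,3): no bracket -> illegal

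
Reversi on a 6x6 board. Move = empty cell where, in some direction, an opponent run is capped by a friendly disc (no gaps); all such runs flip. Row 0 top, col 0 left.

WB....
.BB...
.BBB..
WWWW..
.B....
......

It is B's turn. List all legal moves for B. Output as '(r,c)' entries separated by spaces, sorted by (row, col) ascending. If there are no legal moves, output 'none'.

Answer: (4,0) (4,2) (4,3) (4,4)

Derivation:
(1,0): no bracket -> illegal
(2,0): no bracket -> illegal
(2,4): no bracket -> illegal
(3,4): no bracket -> illegal
(4,0): flips 1 -> legal
(4,2): flips 1 -> legal
(4,3): flips 2 -> legal
(4,4): flips 1 -> legal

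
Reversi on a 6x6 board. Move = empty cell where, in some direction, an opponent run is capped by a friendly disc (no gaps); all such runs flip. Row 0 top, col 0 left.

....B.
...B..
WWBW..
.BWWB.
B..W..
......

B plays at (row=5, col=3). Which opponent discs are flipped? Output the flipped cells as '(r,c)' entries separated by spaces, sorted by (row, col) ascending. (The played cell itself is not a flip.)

Dir NW: first cell '.' (not opp) -> no flip
Dir N: opp run (4,3) (3,3) (2,3) capped by B -> flip
Dir NE: first cell '.' (not opp) -> no flip
Dir W: first cell '.' (not opp) -> no flip
Dir E: first cell '.' (not opp) -> no flip
Dir SW: edge -> no flip
Dir S: edge -> no flip
Dir SE: edge -> no flip

Answer: (2,3) (3,3) (4,3)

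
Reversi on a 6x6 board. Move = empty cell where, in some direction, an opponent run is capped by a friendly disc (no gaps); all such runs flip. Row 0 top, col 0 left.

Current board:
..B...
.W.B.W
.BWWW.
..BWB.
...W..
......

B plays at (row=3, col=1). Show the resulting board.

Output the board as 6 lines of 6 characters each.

Answer: ..B...
.W.B.W
.BBWW.
.BBWB.
...W..
......

Derivation:
Place B at (3,1); scan 8 dirs for brackets.
Dir NW: first cell '.' (not opp) -> no flip
Dir N: first cell 'B' (not opp) -> no flip
Dir NE: opp run (2,2) capped by B -> flip
Dir W: first cell '.' (not opp) -> no flip
Dir E: first cell 'B' (not opp) -> no flip
Dir SW: first cell '.' (not opp) -> no flip
Dir S: first cell '.' (not opp) -> no flip
Dir SE: first cell '.' (not opp) -> no flip
All flips: (2,2)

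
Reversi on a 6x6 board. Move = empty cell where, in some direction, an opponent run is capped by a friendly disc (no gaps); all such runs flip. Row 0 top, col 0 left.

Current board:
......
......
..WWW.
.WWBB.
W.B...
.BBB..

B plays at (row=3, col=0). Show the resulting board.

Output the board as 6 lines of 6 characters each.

Answer: ......
......
..WWW.
BBBBB.
W.B...
.BBB..

Derivation:
Place B at (3,0); scan 8 dirs for brackets.
Dir NW: edge -> no flip
Dir N: first cell '.' (not opp) -> no flip
Dir NE: first cell '.' (not opp) -> no flip
Dir W: edge -> no flip
Dir E: opp run (3,1) (3,2) capped by B -> flip
Dir SW: edge -> no flip
Dir S: opp run (4,0), next='.' -> no flip
Dir SE: first cell '.' (not opp) -> no flip
All flips: (3,1) (3,2)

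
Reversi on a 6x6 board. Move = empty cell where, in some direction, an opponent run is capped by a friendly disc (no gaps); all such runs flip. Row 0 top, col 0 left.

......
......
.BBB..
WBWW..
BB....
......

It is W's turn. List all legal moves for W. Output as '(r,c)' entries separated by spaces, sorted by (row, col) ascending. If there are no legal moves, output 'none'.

(1,0): flips 1 -> legal
(1,1): flips 1 -> legal
(1,2): flips 2 -> legal
(1,3): flips 1 -> legal
(1,4): flips 1 -> legal
(2,0): no bracket -> illegal
(2,4): no bracket -> illegal
(3,4): no bracket -> illegal
(4,2): no bracket -> illegal
(5,0): flips 2 -> legal
(5,1): no bracket -> illegal
(5,2): flips 1 -> legal

Answer: (1,0) (1,1) (1,2) (1,3) (1,4) (5,0) (5,2)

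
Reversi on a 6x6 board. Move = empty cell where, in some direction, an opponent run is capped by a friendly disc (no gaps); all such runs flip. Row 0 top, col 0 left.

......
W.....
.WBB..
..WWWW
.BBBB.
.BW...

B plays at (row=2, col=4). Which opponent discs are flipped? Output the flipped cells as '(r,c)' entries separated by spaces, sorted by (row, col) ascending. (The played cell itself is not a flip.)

Dir NW: first cell '.' (not opp) -> no flip
Dir N: first cell '.' (not opp) -> no flip
Dir NE: first cell '.' (not opp) -> no flip
Dir W: first cell 'B' (not opp) -> no flip
Dir E: first cell '.' (not opp) -> no flip
Dir SW: opp run (3,3) capped by B -> flip
Dir S: opp run (3,4) capped by B -> flip
Dir SE: opp run (3,5), next=edge -> no flip

Answer: (3,3) (3,4)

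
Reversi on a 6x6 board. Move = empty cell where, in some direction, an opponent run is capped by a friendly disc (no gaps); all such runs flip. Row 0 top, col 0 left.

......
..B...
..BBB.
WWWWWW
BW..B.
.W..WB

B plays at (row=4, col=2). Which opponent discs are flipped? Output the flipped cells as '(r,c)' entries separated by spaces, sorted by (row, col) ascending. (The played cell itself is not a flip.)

Dir NW: opp run (3,1), next='.' -> no flip
Dir N: opp run (3,2) capped by B -> flip
Dir NE: opp run (3,3) capped by B -> flip
Dir W: opp run (4,1) capped by B -> flip
Dir E: first cell '.' (not opp) -> no flip
Dir SW: opp run (5,1), next=edge -> no flip
Dir S: first cell '.' (not opp) -> no flip
Dir SE: first cell '.' (not opp) -> no flip

Answer: (3,2) (3,3) (4,1)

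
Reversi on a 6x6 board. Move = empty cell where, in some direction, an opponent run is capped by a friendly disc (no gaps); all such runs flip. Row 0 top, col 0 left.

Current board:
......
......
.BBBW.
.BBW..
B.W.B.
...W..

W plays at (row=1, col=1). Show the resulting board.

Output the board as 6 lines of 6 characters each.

Answer: ......
.W....
.BWBW.
.BBW..
B.W.B.
...W..

Derivation:
Place W at (1,1); scan 8 dirs for brackets.
Dir NW: first cell '.' (not opp) -> no flip
Dir N: first cell '.' (not opp) -> no flip
Dir NE: first cell '.' (not opp) -> no flip
Dir W: first cell '.' (not opp) -> no flip
Dir E: first cell '.' (not opp) -> no flip
Dir SW: first cell '.' (not opp) -> no flip
Dir S: opp run (2,1) (3,1), next='.' -> no flip
Dir SE: opp run (2,2) capped by W -> flip
All flips: (2,2)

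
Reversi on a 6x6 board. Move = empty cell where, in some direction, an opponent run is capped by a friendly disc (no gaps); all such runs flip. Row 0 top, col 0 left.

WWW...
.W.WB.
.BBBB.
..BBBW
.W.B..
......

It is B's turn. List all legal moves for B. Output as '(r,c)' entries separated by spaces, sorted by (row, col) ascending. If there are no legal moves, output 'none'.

Answer: (0,3) (0,4) (1,2) (5,0)

Derivation:
(0,3): flips 1 -> legal
(0,4): flips 1 -> legal
(1,0): no bracket -> illegal
(1,2): flips 1 -> legal
(2,0): no bracket -> illegal
(2,5): no bracket -> illegal
(3,0): no bracket -> illegal
(3,1): no bracket -> illegal
(4,0): no bracket -> illegal
(4,2): no bracket -> illegal
(4,4): no bracket -> illegal
(4,5): no bracket -> illegal
(5,0): flips 1 -> legal
(5,1): no bracket -> illegal
(5,2): no bracket -> illegal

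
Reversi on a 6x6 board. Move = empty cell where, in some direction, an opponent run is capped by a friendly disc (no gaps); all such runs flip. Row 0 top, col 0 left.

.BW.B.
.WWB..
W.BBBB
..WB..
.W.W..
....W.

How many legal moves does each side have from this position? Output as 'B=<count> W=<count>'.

Answer: B=8 W=6

Derivation:
-- B to move --
(0,0): flips 1 -> legal
(0,3): flips 1 -> legal
(1,0): flips 2 -> legal
(2,1): flips 1 -> legal
(3,0): no bracket -> illegal
(3,1): flips 1 -> legal
(3,4): no bracket -> illegal
(4,0): no bracket -> illegal
(4,2): flips 1 -> legal
(4,4): no bracket -> illegal
(4,5): no bracket -> illegal
(5,0): flips 2 -> legal
(5,1): no bracket -> illegal
(5,2): no bracket -> illegal
(5,3): flips 1 -> legal
(5,5): no bracket -> illegal
B mobility = 8
-- W to move --
(0,0): flips 1 -> legal
(0,3): flips 3 -> legal
(0,5): no bracket -> illegal
(1,0): no bracket -> illegal
(1,4): flips 2 -> legal
(1,5): no bracket -> illegal
(2,1): no bracket -> illegal
(3,1): no bracket -> illegal
(3,4): flips 2 -> legal
(3,5): flips 2 -> legal
(4,2): no bracket -> illegal
(4,4): flips 2 -> legal
W mobility = 6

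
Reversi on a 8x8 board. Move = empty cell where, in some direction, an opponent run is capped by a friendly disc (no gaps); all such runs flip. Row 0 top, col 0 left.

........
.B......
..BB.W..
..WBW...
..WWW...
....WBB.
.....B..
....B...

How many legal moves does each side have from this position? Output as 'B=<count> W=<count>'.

Answer: B=8 W=8

Derivation:
-- B to move --
(1,4): no bracket -> illegal
(1,5): no bracket -> illegal
(1,6): no bracket -> illegal
(2,1): flips 3 -> legal
(2,4): no bracket -> illegal
(2,6): no bracket -> illegal
(3,1): flips 1 -> legal
(3,5): flips 1 -> legal
(3,6): no bracket -> illegal
(4,1): flips 1 -> legal
(4,5): flips 1 -> legal
(5,1): flips 1 -> legal
(5,2): flips 2 -> legal
(5,3): flips 2 -> legal
(6,3): no bracket -> illegal
(6,4): no bracket -> illegal
B mobility = 8
-- W to move --
(0,0): flips 3 -> legal
(0,1): no bracket -> illegal
(0,2): no bracket -> illegal
(1,0): no bracket -> illegal
(1,2): flips 2 -> legal
(1,3): flips 2 -> legal
(1,4): flips 1 -> legal
(2,0): no bracket -> illegal
(2,1): no bracket -> illegal
(2,4): flips 1 -> legal
(3,1): no bracket -> illegal
(4,5): no bracket -> illegal
(4,6): no bracket -> illegal
(4,7): no bracket -> illegal
(5,7): flips 2 -> legal
(6,3): no bracket -> illegal
(6,4): no bracket -> illegal
(6,6): flips 1 -> legal
(6,7): no bracket -> illegal
(7,3): no bracket -> illegal
(7,5): no bracket -> illegal
(7,6): flips 1 -> legal
W mobility = 8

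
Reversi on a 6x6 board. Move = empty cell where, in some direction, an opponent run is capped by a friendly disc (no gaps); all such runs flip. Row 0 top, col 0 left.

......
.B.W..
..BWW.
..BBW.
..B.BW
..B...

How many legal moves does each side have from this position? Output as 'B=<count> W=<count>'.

Answer: B=6 W=6

Derivation:
-- B to move --
(0,2): no bracket -> illegal
(0,3): flips 2 -> legal
(0,4): flips 1 -> legal
(1,2): no bracket -> illegal
(1,4): flips 3 -> legal
(1,5): flips 1 -> legal
(2,5): flips 2 -> legal
(3,5): flips 1 -> legal
(4,3): no bracket -> illegal
(5,4): no bracket -> illegal
(5,5): no bracket -> illegal
B mobility = 6
-- W to move --
(0,0): no bracket -> illegal
(0,1): no bracket -> illegal
(0,2): no bracket -> illegal
(1,0): no bracket -> illegal
(1,2): no bracket -> illegal
(2,0): no bracket -> illegal
(2,1): flips 1 -> legal
(3,1): flips 3 -> legal
(3,5): no bracket -> illegal
(4,1): flips 1 -> legal
(4,3): flips 2 -> legal
(5,1): flips 2 -> legal
(5,3): no bracket -> illegal
(5,4): flips 1 -> legal
(5,5): no bracket -> illegal
W mobility = 6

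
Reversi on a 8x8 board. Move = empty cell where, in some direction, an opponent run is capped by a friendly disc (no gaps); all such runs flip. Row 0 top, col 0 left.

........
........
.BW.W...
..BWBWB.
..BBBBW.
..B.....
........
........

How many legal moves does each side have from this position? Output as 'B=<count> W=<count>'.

-- B to move --
(1,1): flips 2 -> legal
(1,2): flips 1 -> legal
(1,3): no bracket -> illegal
(1,4): flips 1 -> legal
(1,5): flips 2 -> legal
(2,3): flips 2 -> legal
(2,5): flips 1 -> legal
(2,6): flips 1 -> legal
(3,1): no bracket -> illegal
(3,7): no bracket -> illegal
(4,7): flips 1 -> legal
(5,5): no bracket -> illegal
(5,6): flips 1 -> legal
(5,7): no bracket -> illegal
B mobility = 9
-- W to move --
(1,0): no bracket -> illegal
(1,1): no bracket -> illegal
(1,2): no bracket -> illegal
(2,0): flips 1 -> legal
(2,3): no bracket -> illegal
(2,5): no bracket -> illegal
(2,6): flips 1 -> legal
(2,7): no bracket -> illegal
(3,0): no bracket -> illegal
(3,1): flips 1 -> legal
(3,7): flips 1 -> legal
(4,1): flips 4 -> legal
(4,7): no bracket -> illegal
(5,1): flips 1 -> legal
(5,3): flips 2 -> legal
(5,4): flips 2 -> legal
(5,5): flips 2 -> legal
(5,6): no bracket -> illegal
(6,1): no bracket -> illegal
(6,2): flips 3 -> legal
(6,3): no bracket -> illegal
W mobility = 10

Answer: B=9 W=10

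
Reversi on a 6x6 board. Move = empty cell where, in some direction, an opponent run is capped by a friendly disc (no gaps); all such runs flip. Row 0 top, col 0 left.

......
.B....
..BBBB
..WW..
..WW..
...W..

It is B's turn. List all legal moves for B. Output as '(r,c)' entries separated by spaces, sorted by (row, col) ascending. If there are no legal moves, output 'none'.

Answer: (4,1) (4,4) (5,1) (5,2)

Derivation:
(2,1): no bracket -> illegal
(3,1): no bracket -> illegal
(3,4): no bracket -> illegal
(4,1): flips 1 -> legal
(4,4): flips 1 -> legal
(5,1): flips 2 -> legal
(5,2): flips 2 -> legal
(5,4): no bracket -> illegal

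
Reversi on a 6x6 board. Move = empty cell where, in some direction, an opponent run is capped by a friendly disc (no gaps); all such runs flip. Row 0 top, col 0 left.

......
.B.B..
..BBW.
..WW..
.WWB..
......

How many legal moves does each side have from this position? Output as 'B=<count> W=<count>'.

Answer: B=7 W=9

Derivation:
-- B to move --
(1,4): no bracket -> illegal
(1,5): no bracket -> illegal
(2,1): flips 1 -> legal
(2,5): flips 1 -> legal
(3,0): no bracket -> illegal
(3,1): no bracket -> illegal
(3,4): no bracket -> illegal
(3,5): flips 1 -> legal
(4,0): flips 2 -> legal
(4,4): flips 1 -> legal
(5,0): flips 2 -> legal
(5,1): no bracket -> illegal
(5,2): flips 2 -> legal
(5,3): no bracket -> illegal
B mobility = 7
-- W to move --
(0,0): flips 2 -> legal
(0,1): no bracket -> illegal
(0,2): flips 1 -> legal
(0,3): flips 2 -> legal
(0,4): no bracket -> illegal
(1,0): no bracket -> illegal
(1,2): flips 1 -> legal
(1,4): flips 1 -> legal
(2,0): no bracket -> illegal
(2,1): flips 2 -> legal
(3,1): no bracket -> illegal
(3,4): no bracket -> illegal
(4,4): flips 1 -> legal
(5,2): no bracket -> illegal
(5,3): flips 1 -> legal
(5,4): flips 1 -> legal
W mobility = 9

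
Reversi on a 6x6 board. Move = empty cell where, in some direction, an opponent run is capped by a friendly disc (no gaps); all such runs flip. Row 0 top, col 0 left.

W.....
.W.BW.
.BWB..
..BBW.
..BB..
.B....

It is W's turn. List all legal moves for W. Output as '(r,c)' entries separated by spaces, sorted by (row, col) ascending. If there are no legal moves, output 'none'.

(0,2): no bracket -> illegal
(0,3): no bracket -> illegal
(0,4): flips 1 -> legal
(1,0): no bracket -> illegal
(1,2): flips 2 -> legal
(2,0): flips 1 -> legal
(2,4): flips 1 -> legal
(3,0): no bracket -> illegal
(3,1): flips 3 -> legal
(4,0): no bracket -> illegal
(4,1): flips 2 -> legal
(4,4): flips 1 -> legal
(5,0): no bracket -> illegal
(5,2): flips 3 -> legal
(5,3): no bracket -> illegal
(5,4): no bracket -> illegal

Answer: (0,4) (1,2) (2,0) (2,4) (3,1) (4,1) (4,4) (5,2)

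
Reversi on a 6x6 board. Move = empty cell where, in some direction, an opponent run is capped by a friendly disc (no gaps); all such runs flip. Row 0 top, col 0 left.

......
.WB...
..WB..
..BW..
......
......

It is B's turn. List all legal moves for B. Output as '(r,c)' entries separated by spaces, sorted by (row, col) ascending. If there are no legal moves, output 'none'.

Answer: (1,0) (2,1) (3,4) (4,3)

Derivation:
(0,0): no bracket -> illegal
(0,1): no bracket -> illegal
(0,2): no bracket -> illegal
(1,0): flips 1 -> legal
(1,3): no bracket -> illegal
(2,0): no bracket -> illegal
(2,1): flips 1 -> legal
(2,4): no bracket -> illegal
(3,1): no bracket -> illegal
(3,4): flips 1 -> legal
(4,2): no bracket -> illegal
(4,3): flips 1 -> legal
(4,4): no bracket -> illegal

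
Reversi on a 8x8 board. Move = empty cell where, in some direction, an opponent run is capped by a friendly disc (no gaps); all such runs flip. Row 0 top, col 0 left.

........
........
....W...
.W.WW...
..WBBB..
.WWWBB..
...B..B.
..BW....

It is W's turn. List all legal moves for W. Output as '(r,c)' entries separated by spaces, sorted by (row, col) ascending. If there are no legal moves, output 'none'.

Answer: (3,5) (4,6) (5,6) (6,4) (7,1) (7,4) (7,7)

Derivation:
(3,2): no bracket -> illegal
(3,5): flips 1 -> legal
(3,6): no bracket -> illegal
(4,6): flips 3 -> legal
(5,6): flips 3 -> legal
(5,7): no bracket -> illegal
(6,1): no bracket -> illegal
(6,2): no bracket -> illegal
(6,4): flips 2 -> legal
(6,5): no bracket -> illegal
(6,7): no bracket -> illegal
(7,1): flips 1 -> legal
(7,4): flips 1 -> legal
(7,5): no bracket -> illegal
(7,6): no bracket -> illegal
(7,7): flips 3 -> legal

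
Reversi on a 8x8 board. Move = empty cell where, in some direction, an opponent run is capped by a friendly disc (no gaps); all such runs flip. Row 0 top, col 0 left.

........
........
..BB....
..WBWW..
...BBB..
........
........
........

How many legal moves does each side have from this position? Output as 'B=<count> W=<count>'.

Answer: B=8 W=7

Derivation:
-- B to move --
(2,1): flips 1 -> legal
(2,4): flips 1 -> legal
(2,5): flips 2 -> legal
(2,6): flips 1 -> legal
(3,1): flips 1 -> legal
(3,6): flips 2 -> legal
(4,1): flips 1 -> legal
(4,2): flips 1 -> legal
(4,6): no bracket -> illegal
B mobility = 8
-- W to move --
(1,1): no bracket -> illegal
(1,2): flips 2 -> legal
(1,3): no bracket -> illegal
(1,4): flips 1 -> legal
(2,1): no bracket -> illegal
(2,4): no bracket -> illegal
(3,1): no bracket -> illegal
(3,6): no bracket -> illegal
(4,2): no bracket -> illegal
(4,6): no bracket -> illegal
(5,2): flips 1 -> legal
(5,3): flips 1 -> legal
(5,4): flips 2 -> legal
(5,5): flips 1 -> legal
(5,6): flips 1 -> legal
W mobility = 7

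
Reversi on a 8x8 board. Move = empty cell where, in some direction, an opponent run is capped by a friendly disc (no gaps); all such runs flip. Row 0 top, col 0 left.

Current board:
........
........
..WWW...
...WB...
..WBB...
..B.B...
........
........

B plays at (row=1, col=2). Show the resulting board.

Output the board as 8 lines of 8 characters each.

Place B at (1,2); scan 8 dirs for brackets.
Dir NW: first cell '.' (not opp) -> no flip
Dir N: first cell '.' (not opp) -> no flip
Dir NE: first cell '.' (not opp) -> no flip
Dir W: first cell '.' (not opp) -> no flip
Dir E: first cell '.' (not opp) -> no flip
Dir SW: first cell '.' (not opp) -> no flip
Dir S: opp run (2,2), next='.' -> no flip
Dir SE: opp run (2,3) capped by B -> flip
All flips: (2,3)

Answer: ........
..B.....
..WBW...
...WB...
..WBB...
..B.B...
........
........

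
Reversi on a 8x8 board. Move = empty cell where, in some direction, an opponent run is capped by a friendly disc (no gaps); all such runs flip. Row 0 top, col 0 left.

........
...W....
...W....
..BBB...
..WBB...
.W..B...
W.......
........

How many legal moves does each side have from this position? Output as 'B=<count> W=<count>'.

-- B to move --
(0,2): no bracket -> illegal
(0,3): flips 2 -> legal
(0,4): no bracket -> illegal
(1,2): flips 1 -> legal
(1,4): flips 1 -> legal
(2,2): no bracket -> illegal
(2,4): no bracket -> illegal
(3,1): no bracket -> illegal
(4,0): no bracket -> illegal
(4,1): flips 1 -> legal
(5,0): no bracket -> illegal
(5,2): flips 1 -> legal
(5,3): no bracket -> illegal
(6,1): no bracket -> illegal
(6,2): no bracket -> illegal
(7,0): no bracket -> illegal
(7,1): no bracket -> illegal
B mobility = 5
-- W to move --
(2,1): no bracket -> illegal
(2,2): flips 1 -> legal
(2,4): flips 1 -> legal
(2,5): no bracket -> illegal
(3,1): no bracket -> illegal
(3,5): no bracket -> illegal
(4,1): flips 1 -> legal
(4,5): flips 3 -> legal
(5,2): no bracket -> illegal
(5,3): flips 2 -> legal
(5,5): no bracket -> illegal
(6,3): no bracket -> illegal
(6,4): no bracket -> illegal
(6,5): no bracket -> illegal
W mobility = 5

Answer: B=5 W=5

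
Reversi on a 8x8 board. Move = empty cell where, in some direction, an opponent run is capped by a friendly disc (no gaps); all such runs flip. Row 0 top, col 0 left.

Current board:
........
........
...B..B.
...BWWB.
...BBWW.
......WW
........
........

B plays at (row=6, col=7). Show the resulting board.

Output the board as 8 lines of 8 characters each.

Place B at (6,7); scan 8 dirs for brackets.
Dir NW: opp run (5,6) (4,5) (3,4) capped by B -> flip
Dir N: opp run (5,7), next='.' -> no flip
Dir NE: edge -> no flip
Dir W: first cell '.' (not opp) -> no flip
Dir E: edge -> no flip
Dir SW: first cell '.' (not opp) -> no flip
Dir S: first cell '.' (not opp) -> no flip
Dir SE: edge -> no flip
All flips: (3,4) (4,5) (5,6)

Answer: ........
........
...B..B.
...BBWB.
...BBBW.
......BW
.......B
........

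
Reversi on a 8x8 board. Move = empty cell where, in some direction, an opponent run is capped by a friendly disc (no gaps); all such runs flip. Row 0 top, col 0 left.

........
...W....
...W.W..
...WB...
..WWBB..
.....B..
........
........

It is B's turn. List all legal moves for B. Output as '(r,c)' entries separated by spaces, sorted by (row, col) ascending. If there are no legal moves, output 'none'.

(0,2): no bracket -> illegal
(0,3): no bracket -> illegal
(0,4): no bracket -> illegal
(1,2): flips 1 -> legal
(1,4): no bracket -> illegal
(1,5): no bracket -> illegal
(1,6): flips 1 -> legal
(2,2): flips 1 -> legal
(2,4): no bracket -> illegal
(2,6): no bracket -> illegal
(3,1): no bracket -> illegal
(3,2): flips 1 -> legal
(3,5): no bracket -> illegal
(3,6): no bracket -> illegal
(4,1): flips 2 -> legal
(5,1): no bracket -> illegal
(5,2): flips 1 -> legal
(5,3): no bracket -> illegal
(5,4): no bracket -> illegal

Answer: (1,2) (1,6) (2,2) (3,2) (4,1) (5,2)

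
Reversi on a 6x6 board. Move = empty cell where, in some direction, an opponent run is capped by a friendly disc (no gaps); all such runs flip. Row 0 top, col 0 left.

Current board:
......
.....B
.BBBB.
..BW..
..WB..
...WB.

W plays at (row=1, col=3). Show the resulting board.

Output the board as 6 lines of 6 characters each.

Place W at (1,3); scan 8 dirs for brackets.
Dir NW: first cell '.' (not opp) -> no flip
Dir N: first cell '.' (not opp) -> no flip
Dir NE: first cell '.' (not opp) -> no flip
Dir W: first cell '.' (not opp) -> no flip
Dir E: first cell '.' (not opp) -> no flip
Dir SW: opp run (2,2), next='.' -> no flip
Dir S: opp run (2,3) capped by W -> flip
Dir SE: opp run (2,4), next='.' -> no flip
All flips: (2,3)

Answer: ......
...W.B
.BBWB.
..BW..
..WB..
...WB.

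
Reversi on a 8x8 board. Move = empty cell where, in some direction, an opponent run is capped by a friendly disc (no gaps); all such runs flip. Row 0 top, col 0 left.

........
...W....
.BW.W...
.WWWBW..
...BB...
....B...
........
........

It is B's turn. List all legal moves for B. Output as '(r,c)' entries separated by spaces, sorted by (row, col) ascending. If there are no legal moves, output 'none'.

(0,2): no bracket -> illegal
(0,3): no bracket -> illegal
(0,4): no bracket -> illegal
(1,1): flips 2 -> legal
(1,2): no bracket -> illegal
(1,4): flips 1 -> legal
(1,5): no bracket -> illegal
(2,0): no bracket -> illegal
(2,3): flips 2 -> legal
(2,5): no bracket -> illegal
(2,6): flips 1 -> legal
(3,0): flips 3 -> legal
(3,6): flips 1 -> legal
(4,0): no bracket -> illegal
(4,1): flips 1 -> legal
(4,2): no bracket -> illegal
(4,5): no bracket -> illegal
(4,6): no bracket -> illegal

Answer: (1,1) (1,4) (2,3) (2,6) (3,0) (3,6) (4,1)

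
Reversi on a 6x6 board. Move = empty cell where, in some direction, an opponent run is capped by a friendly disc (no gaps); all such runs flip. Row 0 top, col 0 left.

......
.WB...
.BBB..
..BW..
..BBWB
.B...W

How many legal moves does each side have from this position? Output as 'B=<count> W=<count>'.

-- B to move --
(0,0): flips 1 -> legal
(0,1): flips 1 -> legal
(0,2): no bracket -> illegal
(1,0): flips 1 -> legal
(2,0): no bracket -> illegal
(2,4): flips 1 -> legal
(3,4): flips 1 -> legal
(3,5): no bracket -> illegal
(5,3): no bracket -> illegal
(5,4): no bracket -> illegal
B mobility = 5
-- W to move --
(0,1): no bracket -> illegal
(0,2): no bracket -> illegal
(0,3): no bracket -> illegal
(1,0): no bracket -> illegal
(1,3): flips 2 -> legal
(1,4): no bracket -> illegal
(2,0): no bracket -> illegal
(2,4): no bracket -> illegal
(3,0): no bracket -> illegal
(3,1): flips 2 -> legal
(3,4): no bracket -> illegal
(3,5): flips 1 -> legal
(4,0): no bracket -> illegal
(4,1): flips 2 -> legal
(5,0): no bracket -> illegal
(5,2): no bracket -> illegal
(5,3): flips 1 -> legal
(5,4): no bracket -> illegal
W mobility = 5

Answer: B=5 W=5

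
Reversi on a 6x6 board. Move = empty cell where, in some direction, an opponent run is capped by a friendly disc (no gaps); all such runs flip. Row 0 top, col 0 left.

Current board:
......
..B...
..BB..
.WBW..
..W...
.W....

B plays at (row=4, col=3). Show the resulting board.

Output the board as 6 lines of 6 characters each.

Place B at (4,3); scan 8 dirs for brackets.
Dir NW: first cell 'B' (not opp) -> no flip
Dir N: opp run (3,3) capped by B -> flip
Dir NE: first cell '.' (not opp) -> no flip
Dir W: opp run (4,2), next='.' -> no flip
Dir E: first cell '.' (not opp) -> no flip
Dir SW: first cell '.' (not opp) -> no flip
Dir S: first cell '.' (not opp) -> no flip
Dir SE: first cell '.' (not opp) -> no flip
All flips: (3,3)

Answer: ......
..B...
..BB..
.WBB..
..WB..
.W....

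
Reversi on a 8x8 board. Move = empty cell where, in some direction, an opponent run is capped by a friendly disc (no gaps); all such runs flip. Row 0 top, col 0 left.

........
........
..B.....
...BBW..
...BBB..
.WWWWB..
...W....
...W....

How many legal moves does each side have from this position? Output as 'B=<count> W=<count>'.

Answer: B=9 W=7

Derivation:
-- B to move --
(2,4): no bracket -> illegal
(2,5): flips 1 -> legal
(2,6): flips 1 -> legal
(3,6): flips 1 -> legal
(4,0): no bracket -> illegal
(4,1): no bracket -> illegal
(4,2): no bracket -> illegal
(4,6): no bracket -> illegal
(5,0): flips 4 -> legal
(6,0): no bracket -> illegal
(6,1): flips 1 -> legal
(6,2): flips 1 -> legal
(6,4): flips 1 -> legal
(6,5): flips 1 -> legal
(7,2): flips 2 -> legal
(7,4): no bracket -> illegal
B mobility = 9
-- W to move --
(1,1): no bracket -> illegal
(1,2): no bracket -> illegal
(1,3): no bracket -> illegal
(2,1): no bracket -> illegal
(2,3): flips 2 -> legal
(2,4): flips 2 -> legal
(2,5): flips 2 -> legal
(3,1): no bracket -> illegal
(3,2): flips 3 -> legal
(3,6): flips 1 -> legal
(4,2): no bracket -> illegal
(4,6): no bracket -> illegal
(5,6): flips 1 -> legal
(6,4): no bracket -> illegal
(6,5): flips 2 -> legal
(6,6): no bracket -> illegal
W mobility = 7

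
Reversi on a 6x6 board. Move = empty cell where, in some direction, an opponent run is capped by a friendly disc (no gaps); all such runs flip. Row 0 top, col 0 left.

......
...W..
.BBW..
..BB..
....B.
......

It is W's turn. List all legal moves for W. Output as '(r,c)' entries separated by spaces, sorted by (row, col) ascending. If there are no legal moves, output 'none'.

Answer: (2,0) (3,1) (4,1) (4,3)

Derivation:
(1,0): no bracket -> illegal
(1,1): no bracket -> illegal
(1,2): no bracket -> illegal
(2,0): flips 2 -> legal
(2,4): no bracket -> illegal
(3,0): no bracket -> illegal
(3,1): flips 1 -> legal
(3,4): no bracket -> illegal
(3,5): no bracket -> illegal
(4,1): flips 1 -> legal
(4,2): no bracket -> illegal
(4,3): flips 1 -> legal
(4,5): no bracket -> illegal
(5,3): no bracket -> illegal
(5,4): no bracket -> illegal
(5,5): no bracket -> illegal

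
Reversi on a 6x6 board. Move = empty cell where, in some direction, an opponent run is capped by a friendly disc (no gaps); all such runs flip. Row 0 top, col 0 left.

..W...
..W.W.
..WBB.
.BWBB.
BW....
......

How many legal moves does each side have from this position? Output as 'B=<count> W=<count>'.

Answer: B=9 W=6

Derivation:
-- B to move --
(0,1): flips 1 -> legal
(0,3): no bracket -> illegal
(0,4): flips 1 -> legal
(0,5): flips 1 -> legal
(1,1): flips 1 -> legal
(1,3): flips 1 -> legal
(1,5): no bracket -> illegal
(2,1): flips 1 -> legal
(2,5): no bracket -> illegal
(3,0): no bracket -> illegal
(4,2): flips 1 -> legal
(4,3): no bracket -> illegal
(5,0): flips 2 -> legal
(5,1): flips 1 -> legal
(5,2): no bracket -> illegal
B mobility = 9
-- W to move --
(1,3): no bracket -> illegal
(1,5): no bracket -> illegal
(2,0): no bracket -> illegal
(2,1): flips 1 -> legal
(2,5): flips 2 -> legal
(3,0): flips 1 -> legal
(3,5): flips 2 -> legal
(4,2): no bracket -> illegal
(4,3): no bracket -> illegal
(4,4): flips 3 -> legal
(4,5): flips 2 -> legal
(5,0): no bracket -> illegal
(5,1): no bracket -> illegal
W mobility = 6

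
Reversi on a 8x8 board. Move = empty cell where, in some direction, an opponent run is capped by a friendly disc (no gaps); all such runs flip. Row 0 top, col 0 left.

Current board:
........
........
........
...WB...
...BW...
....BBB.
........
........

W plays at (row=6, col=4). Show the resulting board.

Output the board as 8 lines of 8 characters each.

Answer: ........
........
........
...WB...
...BW...
....WBB.
....W...
........

Derivation:
Place W at (6,4); scan 8 dirs for brackets.
Dir NW: first cell '.' (not opp) -> no flip
Dir N: opp run (5,4) capped by W -> flip
Dir NE: opp run (5,5), next='.' -> no flip
Dir W: first cell '.' (not opp) -> no flip
Dir E: first cell '.' (not opp) -> no flip
Dir SW: first cell '.' (not opp) -> no flip
Dir S: first cell '.' (not opp) -> no flip
Dir SE: first cell '.' (not opp) -> no flip
All flips: (5,4)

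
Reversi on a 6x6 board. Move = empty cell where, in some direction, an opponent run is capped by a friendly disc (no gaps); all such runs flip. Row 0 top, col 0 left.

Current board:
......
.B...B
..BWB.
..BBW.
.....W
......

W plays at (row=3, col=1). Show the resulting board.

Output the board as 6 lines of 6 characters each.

Answer: ......
.B...B
..BWB.
.WWWW.
.....W
......

Derivation:
Place W at (3,1); scan 8 dirs for brackets.
Dir NW: first cell '.' (not opp) -> no flip
Dir N: first cell '.' (not opp) -> no flip
Dir NE: opp run (2,2), next='.' -> no flip
Dir W: first cell '.' (not opp) -> no flip
Dir E: opp run (3,2) (3,3) capped by W -> flip
Dir SW: first cell '.' (not opp) -> no flip
Dir S: first cell '.' (not opp) -> no flip
Dir SE: first cell '.' (not opp) -> no flip
All flips: (3,2) (3,3)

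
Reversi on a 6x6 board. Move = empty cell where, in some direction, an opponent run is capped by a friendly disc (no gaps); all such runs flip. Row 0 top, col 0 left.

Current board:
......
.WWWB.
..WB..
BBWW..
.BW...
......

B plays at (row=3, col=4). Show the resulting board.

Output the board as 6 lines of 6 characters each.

Answer: ......
.WWWB.
..WB..
BBBBB.
.BW...
......

Derivation:
Place B at (3,4); scan 8 dirs for brackets.
Dir NW: first cell 'B' (not opp) -> no flip
Dir N: first cell '.' (not opp) -> no flip
Dir NE: first cell '.' (not opp) -> no flip
Dir W: opp run (3,3) (3,2) capped by B -> flip
Dir E: first cell '.' (not opp) -> no flip
Dir SW: first cell '.' (not opp) -> no flip
Dir S: first cell '.' (not opp) -> no flip
Dir SE: first cell '.' (not opp) -> no flip
All flips: (3,2) (3,3)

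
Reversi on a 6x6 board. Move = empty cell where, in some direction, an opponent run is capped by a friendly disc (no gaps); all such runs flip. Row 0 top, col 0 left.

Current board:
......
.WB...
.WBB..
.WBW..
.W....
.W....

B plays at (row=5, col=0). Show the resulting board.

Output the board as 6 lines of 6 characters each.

Place B at (5,0); scan 8 dirs for brackets.
Dir NW: edge -> no flip
Dir N: first cell '.' (not opp) -> no flip
Dir NE: opp run (4,1) capped by B -> flip
Dir W: edge -> no flip
Dir E: opp run (5,1), next='.' -> no flip
Dir SW: edge -> no flip
Dir S: edge -> no flip
Dir SE: edge -> no flip
All flips: (4,1)

Answer: ......
.WB...
.WBB..
.WBW..
.B....
BW....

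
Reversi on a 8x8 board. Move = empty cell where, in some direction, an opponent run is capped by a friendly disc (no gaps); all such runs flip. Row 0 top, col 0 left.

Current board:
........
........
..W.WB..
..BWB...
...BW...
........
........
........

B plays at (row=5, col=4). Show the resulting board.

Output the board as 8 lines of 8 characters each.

Place B at (5,4); scan 8 dirs for brackets.
Dir NW: first cell 'B' (not opp) -> no flip
Dir N: opp run (4,4) capped by B -> flip
Dir NE: first cell '.' (not opp) -> no flip
Dir W: first cell '.' (not opp) -> no flip
Dir E: first cell '.' (not opp) -> no flip
Dir SW: first cell '.' (not opp) -> no flip
Dir S: first cell '.' (not opp) -> no flip
Dir SE: first cell '.' (not opp) -> no flip
All flips: (4,4)

Answer: ........
........
..W.WB..
..BWB...
...BB...
....B...
........
........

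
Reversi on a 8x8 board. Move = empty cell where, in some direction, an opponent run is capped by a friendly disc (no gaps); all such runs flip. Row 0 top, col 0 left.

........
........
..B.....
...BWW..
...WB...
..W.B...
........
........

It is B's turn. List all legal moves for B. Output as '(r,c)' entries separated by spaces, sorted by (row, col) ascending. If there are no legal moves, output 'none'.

Answer: (2,4) (2,6) (3,2) (3,6) (4,2) (5,3)

Derivation:
(2,3): no bracket -> illegal
(2,4): flips 1 -> legal
(2,5): no bracket -> illegal
(2,6): flips 1 -> legal
(3,2): flips 1 -> legal
(3,6): flips 2 -> legal
(4,1): no bracket -> illegal
(4,2): flips 1 -> legal
(4,5): no bracket -> illegal
(4,6): no bracket -> illegal
(5,1): no bracket -> illegal
(5,3): flips 1 -> legal
(6,1): no bracket -> illegal
(6,2): no bracket -> illegal
(6,3): no bracket -> illegal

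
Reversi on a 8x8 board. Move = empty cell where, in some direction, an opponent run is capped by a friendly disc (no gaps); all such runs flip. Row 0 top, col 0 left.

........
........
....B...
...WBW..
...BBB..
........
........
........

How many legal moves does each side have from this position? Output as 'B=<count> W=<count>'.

Answer: B=8 W=4

Derivation:
-- B to move --
(2,2): flips 1 -> legal
(2,3): flips 1 -> legal
(2,5): flips 1 -> legal
(2,6): flips 1 -> legal
(3,2): flips 1 -> legal
(3,6): flips 1 -> legal
(4,2): flips 1 -> legal
(4,6): flips 1 -> legal
B mobility = 8
-- W to move --
(1,3): flips 1 -> legal
(1,4): no bracket -> illegal
(1,5): flips 1 -> legal
(2,3): no bracket -> illegal
(2,5): no bracket -> illegal
(3,2): no bracket -> illegal
(3,6): no bracket -> illegal
(4,2): no bracket -> illegal
(4,6): no bracket -> illegal
(5,2): no bracket -> illegal
(5,3): flips 2 -> legal
(5,4): no bracket -> illegal
(5,5): flips 2 -> legal
(5,6): no bracket -> illegal
W mobility = 4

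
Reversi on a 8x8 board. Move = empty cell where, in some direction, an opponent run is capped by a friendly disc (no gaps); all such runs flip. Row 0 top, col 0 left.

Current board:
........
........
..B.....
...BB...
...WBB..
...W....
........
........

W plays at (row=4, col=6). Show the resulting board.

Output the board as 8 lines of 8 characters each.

Answer: ........
........
..B.....
...BB...
...WWWW.
...W....
........
........

Derivation:
Place W at (4,6); scan 8 dirs for brackets.
Dir NW: first cell '.' (not opp) -> no flip
Dir N: first cell '.' (not opp) -> no flip
Dir NE: first cell '.' (not opp) -> no flip
Dir W: opp run (4,5) (4,4) capped by W -> flip
Dir E: first cell '.' (not opp) -> no flip
Dir SW: first cell '.' (not opp) -> no flip
Dir S: first cell '.' (not opp) -> no flip
Dir SE: first cell '.' (not opp) -> no flip
All flips: (4,4) (4,5)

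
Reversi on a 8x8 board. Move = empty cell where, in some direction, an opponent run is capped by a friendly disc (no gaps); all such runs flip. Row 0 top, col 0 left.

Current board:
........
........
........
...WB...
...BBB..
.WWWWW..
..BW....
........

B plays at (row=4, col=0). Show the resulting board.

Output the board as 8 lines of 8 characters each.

Answer: ........
........
........
...WB...
B..BBB..
.BWWWW..
..BW....
........

Derivation:
Place B at (4,0); scan 8 dirs for brackets.
Dir NW: edge -> no flip
Dir N: first cell '.' (not opp) -> no flip
Dir NE: first cell '.' (not opp) -> no flip
Dir W: edge -> no flip
Dir E: first cell '.' (not opp) -> no flip
Dir SW: edge -> no flip
Dir S: first cell '.' (not opp) -> no flip
Dir SE: opp run (5,1) capped by B -> flip
All flips: (5,1)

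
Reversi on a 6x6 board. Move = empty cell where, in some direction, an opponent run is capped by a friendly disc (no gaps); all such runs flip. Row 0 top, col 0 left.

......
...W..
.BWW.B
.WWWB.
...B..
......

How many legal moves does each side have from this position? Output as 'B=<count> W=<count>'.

-- B to move --
(0,2): no bracket -> illegal
(0,3): flips 3 -> legal
(0,4): no bracket -> illegal
(1,1): no bracket -> illegal
(1,2): flips 1 -> legal
(1,4): no bracket -> illegal
(2,0): no bracket -> illegal
(2,4): flips 2 -> legal
(3,0): flips 3 -> legal
(4,0): no bracket -> illegal
(4,1): flips 1 -> legal
(4,2): no bracket -> illegal
(4,4): no bracket -> illegal
B mobility = 5
-- W to move --
(1,0): flips 1 -> legal
(1,1): flips 1 -> legal
(1,2): no bracket -> illegal
(1,4): no bracket -> illegal
(1,5): no bracket -> illegal
(2,0): flips 1 -> legal
(2,4): no bracket -> illegal
(3,0): no bracket -> illegal
(3,5): flips 1 -> legal
(4,2): no bracket -> illegal
(4,4): no bracket -> illegal
(4,5): flips 1 -> legal
(5,2): no bracket -> illegal
(5,3): flips 1 -> legal
(5,4): flips 1 -> legal
W mobility = 7

Answer: B=5 W=7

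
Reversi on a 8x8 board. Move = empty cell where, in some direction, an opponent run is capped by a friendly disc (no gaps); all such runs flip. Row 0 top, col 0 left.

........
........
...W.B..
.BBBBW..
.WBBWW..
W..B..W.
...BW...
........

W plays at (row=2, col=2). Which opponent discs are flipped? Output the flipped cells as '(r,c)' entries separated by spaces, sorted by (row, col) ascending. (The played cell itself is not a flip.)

Dir NW: first cell '.' (not opp) -> no flip
Dir N: first cell '.' (not opp) -> no flip
Dir NE: first cell '.' (not opp) -> no flip
Dir W: first cell '.' (not opp) -> no flip
Dir E: first cell 'W' (not opp) -> no flip
Dir SW: opp run (3,1), next='.' -> no flip
Dir S: opp run (3,2) (4,2), next='.' -> no flip
Dir SE: opp run (3,3) capped by W -> flip

Answer: (3,3)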